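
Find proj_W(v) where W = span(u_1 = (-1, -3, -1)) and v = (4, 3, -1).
proj_W(v) = (12/11, 36/11, 12/11)

Set up U = [u_1 | ... | u_1] ∈ R^(3×1). The projector onto W = col(U) is P = U (U^T U)^(-1) U^T.
Compute U^T U =
  [11],
and U^T v = (-12).
Solve U^T U · c = U^T v for the coefficients: c = (-12/11). The projection is proj_W(v) = U c.
Check: (v - proj_W(v)) · u_1 = 0  (should be 0).
Result: proj_W(v) = (12/11, 36/11, 12/11).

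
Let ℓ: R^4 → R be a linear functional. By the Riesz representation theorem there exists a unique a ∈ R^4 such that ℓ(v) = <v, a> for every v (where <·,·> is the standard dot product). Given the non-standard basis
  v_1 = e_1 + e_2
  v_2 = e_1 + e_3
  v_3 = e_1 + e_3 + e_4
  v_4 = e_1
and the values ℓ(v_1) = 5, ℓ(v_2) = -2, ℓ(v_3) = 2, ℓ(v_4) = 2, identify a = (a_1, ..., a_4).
a = (2, 3, -4, 4)

Write a = (a_1, ..., a_4) in the standard basis. For each basis vector v_i, ℓ(v_i) = <v_i, a> is a linear equation in the a_j's. Collect the n equations into a matrix system V a = ℓ, where row i of V is v_i (expressed in the standard basis). Since V is invertible (lower-triangular with 1s on the diagonal, up to permutation), solve by back-substitution:
  V =
[[1, 1, 0, 0],
 [1, 0, 1, 0],
 [1, 0, 1, 1],
 [1, 0, 0, 0]]
  V a = (5, -2, 2, 2)
Solving gives a = (2, 3, -4, 4).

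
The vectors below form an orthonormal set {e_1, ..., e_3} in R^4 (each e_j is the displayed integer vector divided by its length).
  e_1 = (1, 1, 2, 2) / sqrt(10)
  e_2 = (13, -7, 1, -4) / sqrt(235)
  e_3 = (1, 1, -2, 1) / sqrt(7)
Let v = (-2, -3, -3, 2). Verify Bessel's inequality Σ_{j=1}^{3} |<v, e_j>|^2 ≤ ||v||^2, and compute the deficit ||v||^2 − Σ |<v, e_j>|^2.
Σ |<v, e_j>|^2 = 4787/658; ||v||^2 = 26; deficit = 12321/658

Write each e_j = u_j / sqrt(<u_j, u_j>) where u_j is the displayed integer vector. Then <v, e_j> = <v, u_j> / sqrt(<u_j, u_j>), so |<v, e_j>|^2 = <v, u_j>^2 / <u_j, u_j>.
Coefficients: <v, e_1> = -7/sqrt(10), <v, e_2> = -16/sqrt(235), <v, e_3> = 3/sqrt(7).
Square and sum: Σ |<v, e_j>|^2 = 4787/658.
Compute ||v||^2 = v·v = 26.
Deficit = 26 − 4787/658 = 12321/658 ≥ 0, confirming Bessel's inequality. (The deficit equals ||v − Σ <v,e_j> e_j||^2, the squared distance from v to span{e_j}.)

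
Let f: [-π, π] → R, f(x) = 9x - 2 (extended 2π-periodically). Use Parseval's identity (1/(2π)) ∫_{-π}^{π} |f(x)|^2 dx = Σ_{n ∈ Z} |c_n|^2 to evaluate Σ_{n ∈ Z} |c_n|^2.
Σ |c_n|^2 = 27π^2 + 4

Expand and integrate term by term over [-π, π]:
  ∫ (9x)^2 dx = 81·(2π^3/3); ∫ 2·9·(-2)·x dx = 0 (odd integrand); ∫ (-2)^2 dx = 4·2π.
So (1/(2π)) ∫_{-π}^{π} (9x - 2)^2 dx = 81π^2/3 + 4 = 27π^2 + 4.
Parseval ⇒ Σ |c_n|^2 = 27π^2 + 4.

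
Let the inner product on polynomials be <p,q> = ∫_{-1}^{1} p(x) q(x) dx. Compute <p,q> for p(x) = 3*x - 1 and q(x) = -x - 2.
<p,q> = 2

Expand the product: p(x)·q(x) = -3*x^2 - 5*x + 2.
∫_{-1}^{1} of each monomial x^k gives [2/(k+1) if k even, 0 if k odd]. Integrating term-by-term (or equivalently evaluating the antiderivative F(x) = -x^3 - 5*x^2/2 + 2*x at the endpoints):
  F(1) − F(−1) = -3/2 − (-7/2) = 2.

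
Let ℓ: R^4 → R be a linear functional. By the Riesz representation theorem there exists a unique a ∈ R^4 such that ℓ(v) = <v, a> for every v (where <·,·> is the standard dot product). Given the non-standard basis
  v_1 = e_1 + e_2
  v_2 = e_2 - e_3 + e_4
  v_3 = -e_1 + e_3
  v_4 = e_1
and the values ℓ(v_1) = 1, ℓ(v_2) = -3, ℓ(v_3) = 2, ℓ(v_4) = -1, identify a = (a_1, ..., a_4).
a = (-1, 2, 1, -4)

Write a = (a_1, ..., a_4) in the standard basis. For each basis vector v_i, ℓ(v_i) = <v_i, a> is a linear equation in the a_j's. Collect the n equations into a matrix system V a = ℓ, where row i of V is v_i (expressed in the standard basis). Since V is invertible (lower-triangular with 1s on the diagonal, up to permutation), solve by back-substitution:
  V =
[[1, 1, 0, 0],
 [0, 1, -1, 1],
 [-1, 0, 1, 0],
 [1, 0, 0, 0]]
  V a = (1, -3, 2, -1)
Solving gives a = (-1, 2, 1, -4).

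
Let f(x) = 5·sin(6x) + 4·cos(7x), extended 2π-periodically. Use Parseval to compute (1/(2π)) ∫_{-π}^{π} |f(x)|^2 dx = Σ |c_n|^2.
Σ |c_n|^2 = 41/2

Expand |f|^2 and use orthogonality of {sin(nx), cos(mx)} on [-π, π]:
  ∫_{-π}^{π} sin(nx)^2 dx = π, ∫ cos(mx)^2 dx = π, and cross terms integrate to 0.
So ∫_{-π}^{π} f(x)^2 dx = 5^2 · π + 4^2 · π = (25 + 16)π.
Divide by 2π: (25 + 16)/2 = 41/2.
By Parseval, this equals Σ |c_n|^2.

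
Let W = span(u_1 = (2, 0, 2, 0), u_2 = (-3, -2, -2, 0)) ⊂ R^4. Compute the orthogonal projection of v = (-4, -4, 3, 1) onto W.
proj_W(v) = (-16/9, -46/9, 7/9, 0)

Set up U = [u_1 | ... | u_2] ∈ R^(4×2). The projector onto W = col(U) is P = U (U^T U)^(-1) U^T.
Compute U^T U =
  [8, -10]
  [-10, 17],
and U^T v = (-2, 14).
Solve U^T U · c = U^T v for the coefficients: c = (53/18, 23/9). The projection is proj_W(v) = U c.
Check: (v - proj_W(v)) · u_1 = 0  (should be 0).
Check: (v - proj_W(v)) · u_2 = 0  (should be 0).
Result: proj_W(v) = (-16/9, -46/9, 7/9, 0).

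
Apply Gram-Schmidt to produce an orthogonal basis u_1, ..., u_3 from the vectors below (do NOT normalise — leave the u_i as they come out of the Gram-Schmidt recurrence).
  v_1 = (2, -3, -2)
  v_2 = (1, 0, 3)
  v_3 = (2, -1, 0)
Orthogonal basis:
  u_1 = (2, -3, -2)
  u_2 = (25/17, -12/17, 43/17)
  u_3 = (45/77, 40/77, -15/77)

Apply the Gram-Schmidt recurrence
  u_1 = v_1
  u_i = v_i − Σ_{j<i} ((v_i · u_j) / (u_j · u_j)) · u_j.

Step by step this gives:
  u_1 = (2, -3, -2)
  u_2 = (25/17, -12/17, 43/17)
  u_3 = (45/77, 40/77, -15/77)

Orthogonality check:
  u_2 · u_1 = 0 (should be 0)
  u_3 · u_1 = 0 (should be 0)
  u_3 · u_2 = 0 (should be 0)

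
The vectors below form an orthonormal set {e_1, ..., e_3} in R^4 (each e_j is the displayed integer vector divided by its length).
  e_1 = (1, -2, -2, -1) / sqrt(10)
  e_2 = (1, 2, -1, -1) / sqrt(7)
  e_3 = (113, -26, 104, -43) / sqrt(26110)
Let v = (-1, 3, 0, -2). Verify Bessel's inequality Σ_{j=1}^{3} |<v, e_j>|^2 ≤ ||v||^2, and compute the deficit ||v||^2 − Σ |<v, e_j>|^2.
Σ |<v, e_j>|^2 = 3701/373; ||v||^2 = 14; deficit = 1521/373

Write each e_j = u_j / sqrt(<u_j, u_j>) where u_j is the displayed integer vector. Then <v, e_j> = <v, u_j> / sqrt(<u_j, u_j>), so |<v, e_j>|^2 = <v, u_j>^2 / <u_j, u_j>.
Coefficients: <v, e_1> = -5/sqrt(10), <v, e_2> = 7/sqrt(7), <v, e_3> = -105/sqrt(26110).
Square and sum: Σ |<v, e_j>|^2 = 3701/373.
Compute ||v||^2 = v·v = 14.
Deficit = 14 − 3701/373 = 1521/373 ≥ 0, confirming Bessel's inequality. (The deficit equals ||v − Σ <v,e_j> e_j||^2, the squared distance from v to span{e_j}.)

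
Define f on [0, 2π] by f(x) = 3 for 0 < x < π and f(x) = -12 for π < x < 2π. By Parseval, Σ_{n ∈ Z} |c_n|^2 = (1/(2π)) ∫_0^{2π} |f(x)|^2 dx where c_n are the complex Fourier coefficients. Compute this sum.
Σ |c_n|^2 = 153/2

Parseval equates the L^2 energy of f (normalised by 1/(2π)) with the ℓ^2 sum of its Fourier coefficients: (1/(2π)) ∫_0^{2π} |f|^2 = Σ |c_n|^2.
Compute the left side: (1/(2π)) [∫_0^π 3^2 dx + ∫_π^{2π} (-12)^2 dx] = (1/(2π)) · (9π + 144π) = (9 + 144)/2 = 153/2.
So Σ_{n ∈ Z} |c_n|^2 = 153/2.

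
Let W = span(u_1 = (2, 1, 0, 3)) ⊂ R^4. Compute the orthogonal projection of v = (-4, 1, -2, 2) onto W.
proj_W(v) = (-1/7, -1/14, 0, -3/14)

Set up U = [u_1 | ... | u_1] ∈ R^(4×1). The projector onto W = col(U) is P = U (U^T U)^(-1) U^T.
Compute U^T U =
  [14],
and U^T v = (-1).
Solve U^T U · c = U^T v for the coefficients: c = (-1/14). The projection is proj_W(v) = U c.
Check: (v - proj_W(v)) · u_1 = 0  (should be 0).
Result: proj_W(v) = (-1/7, -1/14, 0, -3/14).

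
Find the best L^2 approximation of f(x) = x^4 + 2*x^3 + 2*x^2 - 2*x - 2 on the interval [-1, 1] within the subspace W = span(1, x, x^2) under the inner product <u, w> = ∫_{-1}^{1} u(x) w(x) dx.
g(x) = 20*x^2/7 - 4*x/5 - 73/35

The best approximation g ∈ W is the orthogonal projection of f onto W. Writing g = a_0 + a_1 x + a_2 x^2, the coefficients solve the normal equations G · a = b where
  G_{ij} = <φ_i, φ_j> and b_i = <f, φ_i>, with φ_0 = 1, φ_1 = x, φ_2 = x^2.
G =
  [2, 0, 2/3]
  [0, 2/3, 0]
  [2/3, 0, 2/5],
b = (-34/15, -8/15, -26/105).
Solving gives a_0 = -73/35, a_1 = -4/5, a_2 = 20/7, so
  g(x) = 20*x^2/7 - 4*x/5 - 73/35.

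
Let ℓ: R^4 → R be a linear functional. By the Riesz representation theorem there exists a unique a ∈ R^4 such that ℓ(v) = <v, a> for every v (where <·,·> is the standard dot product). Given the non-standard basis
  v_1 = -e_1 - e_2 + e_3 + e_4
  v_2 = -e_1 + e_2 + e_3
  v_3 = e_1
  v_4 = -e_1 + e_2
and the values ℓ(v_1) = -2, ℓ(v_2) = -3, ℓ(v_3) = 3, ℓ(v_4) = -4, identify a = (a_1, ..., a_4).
a = (3, -1, 1, -1)

Write a = (a_1, ..., a_4) in the standard basis. For each basis vector v_i, ℓ(v_i) = <v_i, a> is a linear equation in the a_j's. Collect the n equations into a matrix system V a = ℓ, where row i of V is v_i (expressed in the standard basis). Since V is invertible (lower-triangular with 1s on the diagonal, up to permutation), solve by back-substitution:
  V =
[[-1, -1, 1, 1],
 [-1, 1, 1, 0],
 [1, 0, 0, 0],
 [-1, 1, 0, 0]]
  V a = (-2, -3, 3, -4)
Solving gives a = (3, -1, 1, -1).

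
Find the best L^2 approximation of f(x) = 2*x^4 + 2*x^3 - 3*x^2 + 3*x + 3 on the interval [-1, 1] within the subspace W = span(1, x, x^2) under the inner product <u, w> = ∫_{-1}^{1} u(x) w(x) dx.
g(x) = -9*x^2/7 + 21*x/5 + 99/35

The best approximation g ∈ W is the orthogonal projection of f onto W. Writing g = a_0 + a_1 x + a_2 x^2, the coefficients solve the normal equations G · a = b where
  G_{ij} = <φ_i, φ_j> and b_i = <f, φ_i>, with φ_0 = 1, φ_1 = x, φ_2 = x^2.
G =
  [2, 0, 2/3]
  [0, 2/3, 0]
  [2/3, 0, 2/5],
b = (24/5, 14/5, 48/35).
Solving gives a_0 = 99/35, a_1 = 21/5, a_2 = -9/7, so
  g(x) = -9*x^2/7 + 21*x/5 + 99/35.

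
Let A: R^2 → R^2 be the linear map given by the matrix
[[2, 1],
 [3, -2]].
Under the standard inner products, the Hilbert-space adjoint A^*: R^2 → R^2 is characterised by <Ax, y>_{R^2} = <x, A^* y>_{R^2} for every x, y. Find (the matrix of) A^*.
A^* = A^T =
[[2, 3],
 [1, -2]]

For real matrices with standard dot products, the defining identity <Ax, y> = <x, A^* y> gives (Ax)^T y = x^T (A^*) y, i.e. x^T A^T y = x^T (A^*) y. Since this holds for all x, y, we must have A^* = A^T. Therefore
A^* =
[[2, 3],
 [1, -2]].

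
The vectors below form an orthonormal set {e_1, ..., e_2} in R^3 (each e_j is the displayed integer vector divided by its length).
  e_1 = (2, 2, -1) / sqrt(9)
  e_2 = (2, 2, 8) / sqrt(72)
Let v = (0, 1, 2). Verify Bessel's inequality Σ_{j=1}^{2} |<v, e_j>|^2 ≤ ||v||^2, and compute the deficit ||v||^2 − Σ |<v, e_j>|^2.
Σ |<v, e_j>|^2 = 9/2; ||v||^2 = 5; deficit = 1/2

Write each e_j = u_j / sqrt(<u_j, u_j>) where u_j is the displayed integer vector. Then <v, e_j> = <v, u_j> / sqrt(<u_j, u_j>), so |<v, e_j>|^2 = <v, u_j>^2 / <u_j, u_j>.
Coefficients: <v, e_1> = 0/sqrt(9), <v, e_2> = 18/sqrt(72).
Square and sum: Σ |<v, e_j>|^2 = 9/2.
Compute ||v||^2 = v·v = 5.
Deficit = 5 − 9/2 = 1/2 ≥ 0, confirming Bessel's inequality. (The deficit equals ||v − Σ <v,e_j> e_j||^2, the squared distance from v to span{e_j}.)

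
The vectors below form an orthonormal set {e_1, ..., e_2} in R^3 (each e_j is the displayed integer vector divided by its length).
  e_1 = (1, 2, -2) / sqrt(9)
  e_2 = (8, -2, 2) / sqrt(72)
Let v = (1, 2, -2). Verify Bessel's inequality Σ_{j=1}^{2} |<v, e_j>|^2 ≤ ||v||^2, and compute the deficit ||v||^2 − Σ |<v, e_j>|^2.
Σ |<v, e_j>|^2 = 9; ||v||^2 = 9; deficit = 0

Write each e_j = u_j / sqrt(<u_j, u_j>) where u_j is the displayed integer vector. Then <v, e_j> = <v, u_j> / sqrt(<u_j, u_j>), so |<v, e_j>|^2 = <v, u_j>^2 / <u_j, u_j>.
Coefficients: <v, e_1> = 9/sqrt(9), <v, e_2> = 0/sqrt(72).
Square and sum: Σ |<v, e_j>|^2 = 9.
Compute ||v||^2 = v·v = 9.
Deficit = 9 − 9 = 0 ≥ 0, confirming Bessel's inequality. (The deficit equals ||v − Σ <v,e_j> e_j||^2, the squared distance from v to span{e_j}.)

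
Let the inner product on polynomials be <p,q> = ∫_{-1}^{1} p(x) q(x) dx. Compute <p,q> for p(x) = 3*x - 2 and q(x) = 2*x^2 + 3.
<p,q> = -44/3

Expand the product: p(x)·q(x) = 6*x^3 - 4*x^2 + 9*x - 6.
∫_{-1}^{1} of each monomial x^k gives [2/(k+1) if k even, 0 if k odd]. Integrating term-by-term (or equivalently evaluating the antiderivative F(x) = 3*x^4/2 - 4*x^3/3 + 9*x^2/2 - 6*x at the endpoints):
  F(1) − F(−1) = -4/3 − (40/3) = -44/3.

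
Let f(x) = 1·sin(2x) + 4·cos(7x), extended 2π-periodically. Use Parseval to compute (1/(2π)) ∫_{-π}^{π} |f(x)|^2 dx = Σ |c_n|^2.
Σ |c_n|^2 = 17/2

Expand |f|^2 and use orthogonality of {sin(nx), cos(mx)} on [-π, π]:
  ∫_{-π}^{π} sin(nx)^2 dx = π, ∫ cos(mx)^2 dx = π, and cross terms integrate to 0.
So ∫_{-π}^{π} f(x)^2 dx = 1^2 · π + 4^2 · π = (1 + 16)π.
Divide by 2π: (1 + 16)/2 = 17/2.
By Parseval, this equals Σ |c_n|^2.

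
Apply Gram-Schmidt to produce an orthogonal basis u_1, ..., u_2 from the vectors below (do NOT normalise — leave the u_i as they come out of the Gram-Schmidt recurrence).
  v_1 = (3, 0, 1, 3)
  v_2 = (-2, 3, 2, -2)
Orthogonal basis:
  u_1 = (3, 0, 1, 3)
  u_2 = (-8/19, 3, 48/19, -8/19)

Apply the Gram-Schmidt recurrence
  u_1 = v_1
  u_i = v_i − Σ_{j<i} ((v_i · u_j) / (u_j · u_j)) · u_j.

Step by step this gives:
  u_1 = (3, 0, 1, 3)
  u_2 = (-8/19, 3, 48/19, -8/19)

Orthogonality check:
  u_2 · u_1 = 0 (should be 0)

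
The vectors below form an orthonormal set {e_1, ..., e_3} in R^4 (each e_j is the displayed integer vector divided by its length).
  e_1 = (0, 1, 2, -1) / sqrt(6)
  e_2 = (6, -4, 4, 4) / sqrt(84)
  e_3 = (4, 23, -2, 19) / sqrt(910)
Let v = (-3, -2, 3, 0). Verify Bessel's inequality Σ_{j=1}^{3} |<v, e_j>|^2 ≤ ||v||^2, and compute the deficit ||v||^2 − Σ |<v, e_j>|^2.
Σ |<v, e_j>|^2 = 469/65; ||v||^2 = 22; deficit = 961/65

Write each e_j = u_j / sqrt(<u_j, u_j>) where u_j is the displayed integer vector. Then <v, e_j> = <v, u_j> / sqrt(<u_j, u_j>), so |<v, e_j>|^2 = <v, u_j>^2 / <u_j, u_j>.
Coefficients: <v, e_1> = 4/sqrt(6), <v, e_2> = 2/sqrt(84), <v, e_3> = -64/sqrt(910).
Square and sum: Σ |<v, e_j>|^2 = 469/65.
Compute ||v||^2 = v·v = 22.
Deficit = 22 − 469/65 = 961/65 ≥ 0, confirming Bessel's inequality. (The deficit equals ||v − Σ <v,e_j> e_j||^2, the squared distance from v to span{e_j}.)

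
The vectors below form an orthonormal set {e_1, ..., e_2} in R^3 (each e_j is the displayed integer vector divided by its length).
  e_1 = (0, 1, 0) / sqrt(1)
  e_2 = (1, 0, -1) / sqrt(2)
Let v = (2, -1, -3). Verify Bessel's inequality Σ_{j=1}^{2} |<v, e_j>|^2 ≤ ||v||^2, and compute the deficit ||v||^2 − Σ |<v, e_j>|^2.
Σ |<v, e_j>|^2 = 27/2; ||v||^2 = 14; deficit = 1/2

Write each e_j = u_j / sqrt(<u_j, u_j>) where u_j is the displayed integer vector. Then <v, e_j> = <v, u_j> / sqrt(<u_j, u_j>), so |<v, e_j>|^2 = <v, u_j>^2 / <u_j, u_j>.
Coefficients: <v, e_1> = -1/sqrt(1), <v, e_2> = 5/sqrt(2).
Square and sum: Σ |<v, e_j>|^2 = 27/2.
Compute ||v||^2 = v·v = 14.
Deficit = 14 − 27/2 = 1/2 ≥ 0, confirming Bessel's inequality. (The deficit equals ||v − Σ <v,e_j> e_j||^2, the squared distance from v to span{e_j}.)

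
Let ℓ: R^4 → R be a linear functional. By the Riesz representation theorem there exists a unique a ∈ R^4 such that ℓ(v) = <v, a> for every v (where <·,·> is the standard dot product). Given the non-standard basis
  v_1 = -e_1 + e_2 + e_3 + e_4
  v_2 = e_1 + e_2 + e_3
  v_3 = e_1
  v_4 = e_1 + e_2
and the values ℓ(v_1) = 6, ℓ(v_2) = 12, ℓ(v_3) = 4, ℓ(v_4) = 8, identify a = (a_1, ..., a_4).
a = (4, 4, 4, 2)

Write a = (a_1, ..., a_4) in the standard basis. For each basis vector v_i, ℓ(v_i) = <v_i, a> is a linear equation in the a_j's. Collect the n equations into a matrix system V a = ℓ, where row i of V is v_i (expressed in the standard basis). Since V is invertible (lower-triangular with 1s on the diagonal, up to permutation), solve by back-substitution:
  V =
[[-1, 1, 1, 1],
 [1, 1, 1, 0],
 [1, 0, 0, 0],
 [1, 1, 0, 0]]
  V a = (6, 12, 4, 8)
Solving gives a = (4, 4, 4, 2).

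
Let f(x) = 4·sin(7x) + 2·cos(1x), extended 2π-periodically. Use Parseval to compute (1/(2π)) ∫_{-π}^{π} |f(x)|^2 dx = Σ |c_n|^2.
Σ |c_n|^2 = 10

Expand |f|^2 and use orthogonality of {sin(nx), cos(mx)} on [-π, π]:
  ∫_{-π}^{π} sin(nx)^2 dx = π, ∫ cos(mx)^2 dx = π, and cross terms integrate to 0.
So ∫_{-π}^{π} f(x)^2 dx = 4^2 · π + 2^2 · π = (16 + 4)π.
Divide by 2π: (16 + 4)/2 = 10.
By Parseval, this equals Σ |c_n|^2.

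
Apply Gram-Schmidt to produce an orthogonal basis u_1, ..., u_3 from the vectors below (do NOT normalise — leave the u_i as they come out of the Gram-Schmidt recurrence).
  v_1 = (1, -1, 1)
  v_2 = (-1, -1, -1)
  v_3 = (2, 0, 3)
Orthogonal basis:
  u_1 = (1, -1, 1)
  u_2 = (-2/3, -4/3, -2/3)
  u_3 = (-1/2, 0, 1/2)

Apply the Gram-Schmidt recurrence
  u_1 = v_1
  u_i = v_i − Σ_{j<i} ((v_i · u_j) / (u_j · u_j)) · u_j.

Step by step this gives:
  u_1 = (1, -1, 1)
  u_2 = (-2/3, -4/3, -2/3)
  u_3 = (-1/2, 0, 1/2)

Orthogonality check:
  u_2 · u_1 = 0 (should be 0)
  u_3 · u_1 = 0 (should be 0)
  u_3 · u_2 = 0 (should be 0)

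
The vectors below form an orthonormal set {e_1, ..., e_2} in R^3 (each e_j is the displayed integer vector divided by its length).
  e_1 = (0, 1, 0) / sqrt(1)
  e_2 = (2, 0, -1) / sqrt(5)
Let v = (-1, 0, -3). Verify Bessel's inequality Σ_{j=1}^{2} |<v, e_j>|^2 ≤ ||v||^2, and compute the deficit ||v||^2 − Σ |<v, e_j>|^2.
Σ |<v, e_j>|^2 = 1/5; ||v||^2 = 10; deficit = 49/5

Write each e_j = u_j / sqrt(<u_j, u_j>) where u_j is the displayed integer vector. Then <v, e_j> = <v, u_j> / sqrt(<u_j, u_j>), so |<v, e_j>|^2 = <v, u_j>^2 / <u_j, u_j>.
Coefficients: <v, e_1> = 0/sqrt(1), <v, e_2> = 1/sqrt(5).
Square and sum: Σ |<v, e_j>|^2 = 1/5.
Compute ||v||^2 = v·v = 10.
Deficit = 10 − 1/5 = 49/5 ≥ 0, confirming Bessel's inequality. (The deficit equals ||v − Σ <v,e_j> e_j||^2, the squared distance from v to span{e_j}.)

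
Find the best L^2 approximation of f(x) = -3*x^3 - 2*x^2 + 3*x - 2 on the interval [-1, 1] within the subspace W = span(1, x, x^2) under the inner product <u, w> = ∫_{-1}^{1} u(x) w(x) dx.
g(x) = -2*x^2 + 6*x/5 - 2

The best approximation g ∈ W is the orthogonal projection of f onto W. Writing g = a_0 + a_1 x + a_2 x^2, the coefficients solve the normal equations G · a = b where
  G_{ij} = <φ_i, φ_j> and b_i = <f, φ_i>, with φ_0 = 1, φ_1 = x, φ_2 = x^2.
G =
  [2, 0, 2/3]
  [0, 2/3, 0]
  [2/3, 0, 2/5],
b = (-16/3, 4/5, -32/15).
Solving gives a_0 = -2, a_1 = 6/5, a_2 = -2, so
  g(x) = -2*x^2 + 6*x/5 - 2.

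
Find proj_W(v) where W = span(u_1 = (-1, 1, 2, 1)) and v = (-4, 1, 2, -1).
proj_W(v) = (-8/7, 8/7, 16/7, 8/7)

Set up U = [u_1 | ... | u_1] ∈ R^(4×1). The projector onto W = col(U) is P = U (U^T U)^(-1) U^T.
Compute U^T U =
  [7],
and U^T v = (8).
Solve U^T U · c = U^T v for the coefficients: c = (8/7). The projection is proj_W(v) = U c.
Check: (v - proj_W(v)) · u_1 = 0  (should be 0).
Result: proj_W(v) = (-8/7, 8/7, 16/7, 8/7).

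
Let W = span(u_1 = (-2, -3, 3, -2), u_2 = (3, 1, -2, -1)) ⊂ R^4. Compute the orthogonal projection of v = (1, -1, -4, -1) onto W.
proj_W(v) = (491/221, 145/221, -314/221, -185/221)

Set up U = [u_1 | ... | u_2] ∈ R^(4×2). The projector onto W = col(U) is P = U (U^T U)^(-1) U^T.
Compute U^T U =
  [26, -13]
  [-13, 15],
and U^T v = (-9, 11).
Solve U^T U · c = U^T v for the coefficients: c = (8/221, 13/17). The projection is proj_W(v) = U c.
Check: (v - proj_W(v)) · u_1 = 0  (should be 0).
Check: (v - proj_W(v)) · u_2 = 0  (should be 0).
Result: proj_W(v) = (491/221, 145/221, -314/221, -185/221).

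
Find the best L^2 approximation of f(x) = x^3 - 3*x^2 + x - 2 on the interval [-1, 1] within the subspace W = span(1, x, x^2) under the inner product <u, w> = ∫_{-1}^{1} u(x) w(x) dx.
g(x) = -3*x^2 + 8*x/5 - 2

The best approximation g ∈ W is the orthogonal projection of f onto W. Writing g = a_0 + a_1 x + a_2 x^2, the coefficients solve the normal equations G · a = b where
  G_{ij} = <φ_i, φ_j> and b_i = <f, φ_i>, with φ_0 = 1, φ_1 = x, φ_2 = x^2.
G =
  [2, 0, 2/3]
  [0, 2/3, 0]
  [2/3, 0, 2/5],
b = (-6, 16/15, -38/15).
Solving gives a_0 = -2, a_1 = 8/5, a_2 = -3, so
  g(x) = -3*x^2 + 8*x/5 - 2.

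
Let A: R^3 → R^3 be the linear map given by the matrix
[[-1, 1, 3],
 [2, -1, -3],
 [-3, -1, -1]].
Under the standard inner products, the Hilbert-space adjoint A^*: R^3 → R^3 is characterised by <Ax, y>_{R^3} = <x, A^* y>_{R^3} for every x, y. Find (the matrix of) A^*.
A^* = A^T =
[[-1, 2, -3],
 [1, -1, -1],
 [3, -3, -1]]

For real matrices with standard dot products, the defining identity <Ax, y> = <x, A^* y> gives (Ax)^T y = x^T (A^*) y, i.e. x^T A^T y = x^T (A^*) y. Since this holds for all x, y, we must have A^* = A^T. Therefore
A^* =
[[-1, 2, -3],
 [1, -1, -1],
 [3, -3, -1]].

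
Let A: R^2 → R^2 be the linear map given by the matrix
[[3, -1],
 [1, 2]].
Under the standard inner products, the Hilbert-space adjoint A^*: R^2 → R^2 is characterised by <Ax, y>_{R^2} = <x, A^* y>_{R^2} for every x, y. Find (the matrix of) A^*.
A^* = A^T =
[[3, 1],
 [-1, 2]]

For real matrices with standard dot products, the defining identity <Ax, y> = <x, A^* y> gives (Ax)^T y = x^T (A^*) y, i.e. x^T A^T y = x^T (A^*) y. Since this holds for all x, y, we must have A^* = A^T. Therefore
A^* =
[[3, 1],
 [-1, 2]].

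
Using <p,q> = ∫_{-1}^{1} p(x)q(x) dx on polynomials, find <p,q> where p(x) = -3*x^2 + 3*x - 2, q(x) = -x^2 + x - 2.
<p,q> = 248/15

Expand the product: p(x)·q(x) = 3*x^4 - 6*x^3 + 11*x^2 - 8*x + 4.
∫_{-1}^{1} of each monomial x^k gives [2/(k+1) if k even, 0 if k odd]. Integrating term-by-term (or equivalently evaluating the antiderivative F(x) = 3*x^5/5 - 3*x^4/2 + 11*x^3/3 - 4*x^2 + 4*x at the endpoints):
  F(1) − F(−1) = 83/30 − (-413/30) = 248/15.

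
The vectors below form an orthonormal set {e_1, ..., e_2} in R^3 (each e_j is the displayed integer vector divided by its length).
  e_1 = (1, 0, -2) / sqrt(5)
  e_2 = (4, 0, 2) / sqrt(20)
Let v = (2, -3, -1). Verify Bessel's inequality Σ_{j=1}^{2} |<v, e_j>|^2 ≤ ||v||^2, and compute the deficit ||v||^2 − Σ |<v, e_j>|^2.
Σ |<v, e_j>|^2 = 5; ||v||^2 = 14; deficit = 9

Write each e_j = u_j / sqrt(<u_j, u_j>) where u_j is the displayed integer vector. Then <v, e_j> = <v, u_j> / sqrt(<u_j, u_j>), so |<v, e_j>|^2 = <v, u_j>^2 / <u_j, u_j>.
Coefficients: <v, e_1> = 4/sqrt(5), <v, e_2> = 6/sqrt(20).
Square and sum: Σ |<v, e_j>|^2 = 5.
Compute ||v||^2 = v·v = 14.
Deficit = 14 − 5 = 9 ≥ 0, confirming Bessel's inequality. (The deficit equals ||v − Σ <v,e_j> e_j||^2, the squared distance from v to span{e_j}.)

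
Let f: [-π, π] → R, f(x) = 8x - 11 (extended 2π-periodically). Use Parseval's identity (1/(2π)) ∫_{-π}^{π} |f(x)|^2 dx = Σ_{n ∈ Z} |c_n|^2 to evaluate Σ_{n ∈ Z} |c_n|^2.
Σ |c_n|^2 = 64π^2/3 + 121

Expand and integrate term by term over [-π, π]:
  ∫ (8x)^2 dx = 64·(2π^3/3); ∫ 2·8·(-11)·x dx = 0 (odd integrand); ∫ (-11)^2 dx = 121·2π.
So (1/(2π)) ∫_{-π}^{π} (8x - 11)^2 dx = 64π^2/3 + 121 = 64π^2/3 + 121.
Parseval ⇒ Σ |c_n|^2 = 64π^2/3 + 121.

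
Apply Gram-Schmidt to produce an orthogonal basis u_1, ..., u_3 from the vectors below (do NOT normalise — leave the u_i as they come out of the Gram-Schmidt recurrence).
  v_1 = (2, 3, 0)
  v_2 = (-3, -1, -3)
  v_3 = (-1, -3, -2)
Orthogonal basis:
  u_1 = (2, 3, 0)
  u_2 = (-21/13, 14/13, -3)
  u_3 = (207/166, -69/83, -161/166)

Apply the Gram-Schmidt recurrence
  u_1 = v_1
  u_i = v_i − Σ_{j<i} ((v_i · u_j) / (u_j · u_j)) · u_j.

Step by step this gives:
  u_1 = (2, 3, 0)
  u_2 = (-21/13, 14/13, -3)
  u_3 = (207/166, -69/83, -161/166)

Orthogonality check:
  u_2 · u_1 = 0 (should be 0)
  u_3 · u_1 = 0 (should be 0)
  u_3 · u_2 = 0 (should be 0)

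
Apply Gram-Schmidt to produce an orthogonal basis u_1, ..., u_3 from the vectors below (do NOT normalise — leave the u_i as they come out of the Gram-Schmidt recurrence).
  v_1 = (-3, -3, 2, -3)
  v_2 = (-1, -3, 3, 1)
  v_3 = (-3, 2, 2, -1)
Orthogonal basis:
  u_1 = (-3, -3, 2, -3)
  u_2 = (14/31, -48/31, 63/31, 76/31)
  u_3 = (-763/395, 1036/395, 714/395, 203/395)

Apply the Gram-Schmidt recurrence
  u_1 = v_1
  u_i = v_i − Σ_{j<i} ((v_i · u_j) / (u_j · u_j)) · u_j.

Step by step this gives:
  u_1 = (-3, -3, 2, -3)
  u_2 = (14/31, -48/31, 63/31, 76/31)
  u_3 = (-763/395, 1036/395, 714/395, 203/395)

Orthogonality check:
  u_2 · u_1 = 0 (should be 0)
  u_3 · u_1 = 0 (should be 0)
  u_3 · u_2 = 0 (should be 0)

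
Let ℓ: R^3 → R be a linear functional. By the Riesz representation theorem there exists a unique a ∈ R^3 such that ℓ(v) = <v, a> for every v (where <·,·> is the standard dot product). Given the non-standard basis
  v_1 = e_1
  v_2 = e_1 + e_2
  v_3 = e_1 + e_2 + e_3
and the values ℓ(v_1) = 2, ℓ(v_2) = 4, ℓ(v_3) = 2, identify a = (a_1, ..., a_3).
a = (2, 2, -2)

Write a = (a_1, ..., a_3) in the standard basis. For each basis vector v_i, ℓ(v_i) = <v_i, a> is a linear equation in the a_j's. Collect the n equations into a matrix system V a = ℓ, where row i of V is v_i (expressed in the standard basis). Since V is invertible (lower-triangular with 1s on the diagonal, up to permutation), solve by back-substitution:
  V =
[[1, 0, 0],
 [1, 1, 0],
 [1, 1, 1]]
  V a = (2, 4, 2)
Solving gives a = (2, 2, -2).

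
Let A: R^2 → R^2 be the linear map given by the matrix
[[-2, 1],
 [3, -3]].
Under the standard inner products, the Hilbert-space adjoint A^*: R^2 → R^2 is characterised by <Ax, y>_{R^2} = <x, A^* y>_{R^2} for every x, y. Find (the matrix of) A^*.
A^* = A^T =
[[-2, 3],
 [1, -3]]

For real matrices with standard dot products, the defining identity <Ax, y> = <x, A^* y> gives (Ax)^T y = x^T (A^*) y, i.e. x^T A^T y = x^T (A^*) y. Since this holds for all x, y, we must have A^* = A^T. Therefore
A^* =
[[-2, 3],
 [1, -3]].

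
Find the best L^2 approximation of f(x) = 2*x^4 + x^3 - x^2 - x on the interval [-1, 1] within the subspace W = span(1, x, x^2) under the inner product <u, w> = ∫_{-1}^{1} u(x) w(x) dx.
g(x) = 5*x^2/7 - 2*x/5 - 6/35

The best approximation g ∈ W is the orthogonal projection of f onto W. Writing g = a_0 + a_1 x + a_2 x^2, the coefficients solve the normal equations G · a = b where
  G_{ij} = <φ_i, φ_j> and b_i = <f, φ_i>, with φ_0 = 1, φ_1 = x, φ_2 = x^2.
G =
  [2, 0, 2/3]
  [0, 2/3, 0]
  [2/3, 0, 2/5],
b = (2/15, -4/15, 6/35).
Solving gives a_0 = -6/35, a_1 = -2/5, a_2 = 5/7, so
  g(x) = 5*x^2/7 - 2*x/5 - 6/35.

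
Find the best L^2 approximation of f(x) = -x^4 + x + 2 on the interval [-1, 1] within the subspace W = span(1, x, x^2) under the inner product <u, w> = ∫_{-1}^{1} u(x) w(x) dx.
g(x) = -6*x^2/7 + x + 73/35

The best approximation g ∈ W is the orthogonal projection of f onto W. Writing g = a_0 + a_1 x + a_2 x^2, the coefficients solve the normal equations G · a = b where
  G_{ij} = <φ_i, φ_j> and b_i = <f, φ_i>, with φ_0 = 1, φ_1 = x, φ_2 = x^2.
G =
  [2, 0, 2/3]
  [0, 2/3, 0]
  [2/3, 0, 2/5],
b = (18/5, 2/3, 22/21).
Solving gives a_0 = 73/35, a_1 = 1, a_2 = -6/7, so
  g(x) = -6*x^2/7 + x + 73/35.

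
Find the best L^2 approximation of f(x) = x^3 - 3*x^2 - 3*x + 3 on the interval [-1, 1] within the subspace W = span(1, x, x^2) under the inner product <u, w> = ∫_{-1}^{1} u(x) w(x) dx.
g(x) = -3*x^2 - 12*x/5 + 3

The best approximation g ∈ W is the orthogonal projection of f onto W. Writing g = a_0 + a_1 x + a_2 x^2, the coefficients solve the normal equations G · a = b where
  G_{ij} = <φ_i, φ_j> and b_i = <f, φ_i>, with φ_0 = 1, φ_1 = x, φ_2 = x^2.
G =
  [2, 0, 2/3]
  [0, 2/3, 0]
  [2/3, 0, 2/5],
b = (4, -8/5, 4/5).
Solving gives a_0 = 3, a_1 = -12/5, a_2 = -3, so
  g(x) = -3*x^2 - 12*x/5 + 3.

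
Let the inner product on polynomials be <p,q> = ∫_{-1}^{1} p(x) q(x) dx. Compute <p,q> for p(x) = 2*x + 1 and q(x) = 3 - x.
<p,q> = 14/3

Expand the product: p(x)·q(x) = -2*x^2 + 5*x + 3.
∫_{-1}^{1} of each monomial x^k gives [2/(k+1) if k even, 0 if k odd]. Integrating term-by-term (or equivalently evaluating the antiderivative F(x) = -2*x^3/3 + 5*x^2/2 + 3*x at the endpoints):
  F(1) − F(−1) = 29/6 − (1/6) = 14/3.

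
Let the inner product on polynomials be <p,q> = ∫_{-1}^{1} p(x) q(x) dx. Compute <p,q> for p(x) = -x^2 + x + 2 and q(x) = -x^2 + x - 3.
<p,q> = -154/15

Expand the product: p(x)·q(x) = x^4 - 2*x^3 + 2*x^2 - x - 6.
∫_{-1}^{1} of each monomial x^k gives [2/(k+1) if k even, 0 if k odd]. Integrating term-by-term (or equivalently evaluating the antiderivative F(x) = x^5/5 - x^4/2 + 2*x^3/3 - x^2/2 - 6*x at the endpoints):
  F(1) − F(−1) = -92/15 − (62/15) = -154/15.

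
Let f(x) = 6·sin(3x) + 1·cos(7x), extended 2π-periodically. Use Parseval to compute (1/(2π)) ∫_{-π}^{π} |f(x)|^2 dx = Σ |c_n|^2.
Σ |c_n|^2 = 37/2

Expand |f|^2 and use orthogonality of {sin(nx), cos(mx)} on [-π, π]:
  ∫_{-π}^{π} sin(nx)^2 dx = π, ∫ cos(mx)^2 dx = π, and cross terms integrate to 0.
So ∫_{-π}^{π} f(x)^2 dx = 6^2 · π + 1^2 · π = (36 + 1)π.
Divide by 2π: (36 + 1)/2 = 37/2.
By Parseval, this equals Σ |c_n|^2.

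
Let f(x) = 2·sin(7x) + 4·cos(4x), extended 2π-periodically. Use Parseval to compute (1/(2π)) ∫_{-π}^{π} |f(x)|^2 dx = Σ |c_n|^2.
Σ |c_n|^2 = 10

Expand |f|^2 and use orthogonality of {sin(nx), cos(mx)} on [-π, π]:
  ∫_{-π}^{π} sin(nx)^2 dx = π, ∫ cos(mx)^2 dx = π, and cross terms integrate to 0.
So ∫_{-π}^{π} f(x)^2 dx = 2^2 · π + 4^2 · π = (4 + 16)π.
Divide by 2π: (4 + 16)/2 = 10.
By Parseval, this equals Σ |c_n|^2.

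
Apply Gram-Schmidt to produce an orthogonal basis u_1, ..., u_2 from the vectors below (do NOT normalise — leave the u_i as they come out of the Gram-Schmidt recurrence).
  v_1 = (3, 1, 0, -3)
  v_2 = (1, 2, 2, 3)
Orthogonal basis:
  u_1 = (3, 1, 0, -3)
  u_2 = (31/19, 42/19, 2, 45/19)

Apply the Gram-Schmidt recurrence
  u_1 = v_1
  u_i = v_i − Σ_{j<i} ((v_i · u_j) / (u_j · u_j)) · u_j.

Step by step this gives:
  u_1 = (3, 1, 0, -3)
  u_2 = (31/19, 42/19, 2, 45/19)

Orthogonality check:
  u_2 · u_1 = 0 (should be 0)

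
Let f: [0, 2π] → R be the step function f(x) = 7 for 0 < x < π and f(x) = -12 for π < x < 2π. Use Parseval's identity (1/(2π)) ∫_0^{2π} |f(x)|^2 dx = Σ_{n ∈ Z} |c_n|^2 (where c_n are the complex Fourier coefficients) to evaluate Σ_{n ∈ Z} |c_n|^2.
Σ |c_n|^2 = 193/2

Parseval equates the L^2 energy of f (normalised by 1/(2π)) with the ℓ^2 sum of its Fourier coefficients: (1/(2π)) ∫_0^{2π} |f|^2 = Σ |c_n|^2.
Compute the left side: (1/(2π)) [∫_0^π 7^2 dx + ∫_π^{2π} (-12)^2 dx] = (1/(2π)) · (49π + 144π) = (49 + 144)/2 = 193/2.
So Σ_{n ∈ Z} |c_n|^2 = 193/2.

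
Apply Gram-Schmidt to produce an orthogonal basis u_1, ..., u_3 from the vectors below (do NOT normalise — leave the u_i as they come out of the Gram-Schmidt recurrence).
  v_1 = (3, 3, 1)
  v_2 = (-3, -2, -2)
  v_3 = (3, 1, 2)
Orthogonal basis:
  u_1 = (3, 3, 1)
  u_2 = (-6/19, 13/19, -21/19)
  u_3 = (6/17, -9/34, -9/34)

Apply the Gram-Schmidt recurrence
  u_1 = v_1
  u_i = v_i − Σ_{j<i} ((v_i · u_j) / (u_j · u_j)) · u_j.

Step by step this gives:
  u_1 = (3, 3, 1)
  u_2 = (-6/19, 13/19, -21/19)
  u_3 = (6/17, -9/34, -9/34)

Orthogonality check:
  u_2 · u_1 = 0 (should be 0)
  u_3 · u_1 = 0 (should be 0)
  u_3 · u_2 = 0 (should be 0)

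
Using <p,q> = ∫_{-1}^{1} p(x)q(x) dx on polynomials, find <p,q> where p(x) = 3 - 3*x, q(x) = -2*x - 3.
<p,q> = -14

Expand the product: p(x)·q(x) = 6*x^2 + 3*x - 9.
∫_{-1}^{1} of each monomial x^k gives [2/(k+1) if k even, 0 if k odd]. Integrating term-by-term (or equivalently evaluating the antiderivative F(x) = 2*x^3 + 3*x^2/2 - 9*x at the endpoints):
  F(1) − F(−1) = -11/2 − (17/2) = -14.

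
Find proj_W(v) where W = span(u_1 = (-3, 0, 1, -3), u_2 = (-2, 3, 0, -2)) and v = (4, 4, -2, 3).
proj_W(v) = (625/179, 714/179, -367/179, 625/179)

Set up U = [u_1 | ... | u_2] ∈ R^(4×2). The projector onto W = col(U) is P = U (U^T U)^(-1) U^T.
Compute U^T U =
  [19, 12]
  [12, 17],
and U^T v = (-23, -2).
Solve U^T U · c = U^T v for the coefficients: c = (-367/179, 238/179). The projection is proj_W(v) = U c.
Check: (v - proj_W(v)) · u_1 = 0  (should be 0).
Check: (v - proj_W(v)) · u_2 = 0  (should be 0).
Result: proj_W(v) = (625/179, 714/179, -367/179, 625/179).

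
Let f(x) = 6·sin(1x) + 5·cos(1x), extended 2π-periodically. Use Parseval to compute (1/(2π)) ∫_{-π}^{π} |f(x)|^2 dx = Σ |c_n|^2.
Σ |c_n|^2 = 61/2

Expand |f|^2 and use orthogonality of {sin(nx), cos(mx)} on [-π, π]:
  ∫_{-π}^{π} sin(nx)^2 dx = π, ∫ cos(mx)^2 dx = π, and cross terms integrate to 0.
So ∫_{-π}^{π} f(x)^2 dx = 6^2 · π + 5^2 · π = (36 + 25)π.
Divide by 2π: (36 + 25)/2 = 61/2.
By Parseval, this equals Σ |c_n|^2.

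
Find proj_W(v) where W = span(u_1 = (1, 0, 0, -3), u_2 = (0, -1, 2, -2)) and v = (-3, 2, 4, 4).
proj_W(v) = (-41/18, -35/27, 70/27, 229/54)

Set up U = [u_1 | ... | u_2] ∈ R^(4×2). The projector onto W = col(U) is P = U (U^T U)^(-1) U^T.
Compute U^T U =
  [10, 6]
  [6, 9],
and U^T v = (-15, -2).
Solve U^T U · c = U^T v for the coefficients: c = (-41/18, 35/27). The projection is proj_W(v) = U c.
Check: (v - proj_W(v)) · u_1 = 0  (should be 0).
Check: (v - proj_W(v)) · u_2 = 0  (should be 0).
Result: proj_W(v) = (-41/18, -35/27, 70/27, 229/54).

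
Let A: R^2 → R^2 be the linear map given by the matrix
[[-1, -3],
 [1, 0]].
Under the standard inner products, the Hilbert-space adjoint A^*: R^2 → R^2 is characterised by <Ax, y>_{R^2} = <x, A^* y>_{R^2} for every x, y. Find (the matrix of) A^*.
A^* = A^T =
[[-1, 1],
 [-3, 0]]

For real matrices with standard dot products, the defining identity <Ax, y> = <x, A^* y> gives (Ax)^T y = x^T (A^*) y, i.e. x^T A^T y = x^T (A^*) y. Since this holds for all x, y, we must have A^* = A^T. Therefore
A^* =
[[-1, 1],
 [-3, 0]].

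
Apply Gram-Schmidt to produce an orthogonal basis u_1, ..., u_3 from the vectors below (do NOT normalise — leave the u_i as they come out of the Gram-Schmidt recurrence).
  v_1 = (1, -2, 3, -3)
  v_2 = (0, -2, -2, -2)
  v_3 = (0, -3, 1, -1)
Orthogonal basis:
  u_1 = (1, -2, 3, -3)
  u_2 = (-4/23, -38/23, -58/23, -34/23)
  u_3 = (-6/13, -18/13, 4/13, 14/13)

Apply the Gram-Schmidt recurrence
  u_1 = v_1
  u_i = v_i − Σ_{j<i} ((v_i · u_j) / (u_j · u_j)) · u_j.

Step by step this gives:
  u_1 = (1, -2, 3, -3)
  u_2 = (-4/23, -38/23, -58/23, -34/23)
  u_3 = (-6/13, -18/13, 4/13, 14/13)

Orthogonality check:
  u_2 · u_1 = 0 (should be 0)
  u_3 · u_1 = 0 (should be 0)
  u_3 · u_2 = 0 (should be 0)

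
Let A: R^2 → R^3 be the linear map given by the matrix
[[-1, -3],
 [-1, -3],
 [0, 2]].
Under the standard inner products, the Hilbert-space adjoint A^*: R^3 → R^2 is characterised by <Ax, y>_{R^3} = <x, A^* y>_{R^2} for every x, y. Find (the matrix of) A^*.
A^* = A^T =
[[-1, -1, 0],
 [-3, -3, 2]]

For real matrices with standard dot products, the defining identity <Ax, y> = <x, A^* y> gives (Ax)^T y = x^T (A^*) y, i.e. x^T A^T y = x^T (A^*) y. Since this holds for all x, y, we must have A^* = A^T. Therefore
A^* =
[[-1, -1, 0],
 [-3, -3, 2]].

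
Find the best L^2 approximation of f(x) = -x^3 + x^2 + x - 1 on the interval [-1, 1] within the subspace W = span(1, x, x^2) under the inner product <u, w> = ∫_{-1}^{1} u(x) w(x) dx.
g(x) = x^2 + 2*x/5 - 1

The best approximation g ∈ W is the orthogonal projection of f onto W. Writing g = a_0 + a_1 x + a_2 x^2, the coefficients solve the normal equations G · a = b where
  G_{ij} = <φ_i, φ_j> and b_i = <f, φ_i>, with φ_0 = 1, φ_1 = x, φ_2 = x^2.
G =
  [2, 0, 2/3]
  [0, 2/3, 0]
  [2/3, 0, 2/5],
b = (-4/3, 4/15, -4/15).
Solving gives a_0 = -1, a_1 = 2/5, a_2 = 1, so
  g(x) = x^2 + 2*x/5 - 1.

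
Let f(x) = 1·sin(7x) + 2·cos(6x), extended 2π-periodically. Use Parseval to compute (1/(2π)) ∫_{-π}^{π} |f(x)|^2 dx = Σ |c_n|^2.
Σ |c_n|^2 = 5/2

Expand |f|^2 and use orthogonality of {sin(nx), cos(mx)} on [-π, π]:
  ∫_{-π}^{π} sin(nx)^2 dx = π, ∫ cos(mx)^2 dx = π, and cross terms integrate to 0.
So ∫_{-π}^{π} f(x)^2 dx = 1^2 · π + 2^2 · π = (1 + 4)π.
Divide by 2π: (1 + 4)/2 = 5/2.
By Parseval, this equals Σ |c_n|^2.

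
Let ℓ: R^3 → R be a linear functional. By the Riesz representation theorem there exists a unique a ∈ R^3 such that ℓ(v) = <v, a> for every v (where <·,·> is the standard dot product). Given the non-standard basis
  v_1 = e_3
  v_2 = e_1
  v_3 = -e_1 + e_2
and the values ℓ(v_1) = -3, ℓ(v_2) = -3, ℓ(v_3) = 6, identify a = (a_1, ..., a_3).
a = (-3, 3, -3)

Write a = (a_1, ..., a_3) in the standard basis. For each basis vector v_i, ℓ(v_i) = <v_i, a> is a linear equation in the a_j's. Collect the n equations into a matrix system V a = ℓ, where row i of V is v_i (expressed in the standard basis). Since V is invertible (lower-triangular with 1s on the diagonal, up to permutation), solve by back-substitution:
  V =
[[0, 0, 1],
 [1, 0, 0],
 [-1, 1, 0]]
  V a = (-3, -3, 6)
Solving gives a = (-3, 3, -3).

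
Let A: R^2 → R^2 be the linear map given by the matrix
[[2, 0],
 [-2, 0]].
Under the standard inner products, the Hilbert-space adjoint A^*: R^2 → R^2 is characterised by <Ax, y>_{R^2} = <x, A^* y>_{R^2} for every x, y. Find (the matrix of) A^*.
A^* = A^T =
[[2, -2],
 [0, 0]]

For real matrices with standard dot products, the defining identity <Ax, y> = <x, A^* y> gives (Ax)^T y = x^T (A^*) y, i.e. x^T A^T y = x^T (A^*) y. Since this holds for all x, y, we must have A^* = A^T. Therefore
A^* =
[[2, -2],
 [0, 0]].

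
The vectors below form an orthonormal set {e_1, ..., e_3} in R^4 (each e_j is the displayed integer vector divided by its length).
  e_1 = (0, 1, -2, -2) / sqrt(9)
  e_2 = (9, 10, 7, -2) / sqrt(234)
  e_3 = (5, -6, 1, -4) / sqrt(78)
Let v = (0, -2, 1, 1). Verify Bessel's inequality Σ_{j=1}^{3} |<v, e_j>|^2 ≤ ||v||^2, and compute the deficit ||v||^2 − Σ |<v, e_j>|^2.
Σ |<v, e_j>|^2 = 6; ||v||^2 = 6; deficit = 0

Write each e_j = u_j / sqrt(<u_j, u_j>) where u_j is the displayed integer vector. Then <v, e_j> = <v, u_j> / sqrt(<u_j, u_j>), so |<v, e_j>|^2 = <v, u_j>^2 / <u_j, u_j>.
Coefficients: <v, e_1> = -6/sqrt(9), <v, e_2> = -15/sqrt(234), <v, e_3> = 9/sqrt(78).
Square and sum: Σ |<v, e_j>|^2 = 6.
Compute ||v||^2 = v·v = 6.
Deficit = 6 − 6 = 0 ≥ 0, confirming Bessel's inequality. (The deficit equals ||v − Σ <v,e_j> e_j||^2, the squared distance from v to span{e_j}.)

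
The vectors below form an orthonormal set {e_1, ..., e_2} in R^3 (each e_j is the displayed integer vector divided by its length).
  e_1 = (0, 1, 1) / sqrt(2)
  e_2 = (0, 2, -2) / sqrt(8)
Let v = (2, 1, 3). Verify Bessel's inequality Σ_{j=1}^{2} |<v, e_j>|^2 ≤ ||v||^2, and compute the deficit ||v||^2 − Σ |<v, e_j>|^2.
Σ |<v, e_j>|^2 = 10; ||v||^2 = 14; deficit = 4

Write each e_j = u_j / sqrt(<u_j, u_j>) where u_j is the displayed integer vector. Then <v, e_j> = <v, u_j> / sqrt(<u_j, u_j>), so |<v, e_j>|^2 = <v, u_j>^2 / <u_j, u_j>.
Coefficients: <v, e_1> = 4/sqrt(2), <v, e_2> = -4/sqrt(8).
Square and sum: Σ |<v, e_j>|^2 = 10.
Compute ||v||^2 = v·v = 14.
Deficit = 14 − 10 = 4 ≥ 0, confirming Bessel's inequality. (The deficit equals ||v − Σ <v,e_j> e_j||^2, the squared distance from v to span{e_j}.)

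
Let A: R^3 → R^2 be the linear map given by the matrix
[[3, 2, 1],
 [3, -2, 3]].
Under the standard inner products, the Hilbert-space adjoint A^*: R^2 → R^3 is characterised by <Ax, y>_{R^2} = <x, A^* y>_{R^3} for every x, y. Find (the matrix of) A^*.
A^* = A^T =
[[3, 3],
 [2, -2],
 [1, 3]]

For real matrices with standard dot products, the defining identity <Ax, y> = <x, A^* y> gives (Ax)^T y = x^T (A^*) y, i.e. x^T A^T y = x^T (A^*) y. Since this holds for all x, y, we must have A^* = A^T. Therefore
A^* =
[[3, 3],
 [2, -2],
 [1, 3]].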